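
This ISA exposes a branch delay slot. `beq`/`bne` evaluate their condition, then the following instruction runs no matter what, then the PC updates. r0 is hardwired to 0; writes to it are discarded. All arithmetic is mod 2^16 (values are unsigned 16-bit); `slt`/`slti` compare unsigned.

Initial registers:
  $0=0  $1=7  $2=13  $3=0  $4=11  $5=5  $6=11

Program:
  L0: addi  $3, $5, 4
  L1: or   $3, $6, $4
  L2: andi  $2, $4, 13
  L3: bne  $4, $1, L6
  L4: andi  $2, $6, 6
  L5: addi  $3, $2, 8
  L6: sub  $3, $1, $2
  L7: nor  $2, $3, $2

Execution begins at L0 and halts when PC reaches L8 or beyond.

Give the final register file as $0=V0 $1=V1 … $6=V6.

[0] addi  $3, $5, 4  →  {$0:0, $1:7, $2:13, $3:9, $4:11, $5:5, $6:11}
[1] or   $3, $6, $4  →  {$0:0, $1:7, $2:13, $3:11, $4:11, $5:5, $6:11}
[2] andi  $2, $4, 13  →  {$0:0, $1:7, $2:9, $3:11, $4:11, $5:5, $6:11}
[3] bne  $4, $1, L6  →  {$0:0, $1:7, $2:9, $3:11, $4:11, $5:5, $6:11}  ⟨branch taken⟩
[4] andi  $2, $6, 6  →  {$0:0, $1:7, $2:2, $3:11, $4:11, $5:5, $6:11}
[6] sub  $3, $1, $2  →  {$0:0, $1:7, $2:2, $3:5, $4:11, $5:5, $6:11}
[7] nor  $2, $3, $2  →  {$0:0, $1:7, $2:65528, $3:5, $4:11, $5:5, $6:11}

$0=0 $1=7 $2=65528 $3=5 $4=11 $5=5 $6=11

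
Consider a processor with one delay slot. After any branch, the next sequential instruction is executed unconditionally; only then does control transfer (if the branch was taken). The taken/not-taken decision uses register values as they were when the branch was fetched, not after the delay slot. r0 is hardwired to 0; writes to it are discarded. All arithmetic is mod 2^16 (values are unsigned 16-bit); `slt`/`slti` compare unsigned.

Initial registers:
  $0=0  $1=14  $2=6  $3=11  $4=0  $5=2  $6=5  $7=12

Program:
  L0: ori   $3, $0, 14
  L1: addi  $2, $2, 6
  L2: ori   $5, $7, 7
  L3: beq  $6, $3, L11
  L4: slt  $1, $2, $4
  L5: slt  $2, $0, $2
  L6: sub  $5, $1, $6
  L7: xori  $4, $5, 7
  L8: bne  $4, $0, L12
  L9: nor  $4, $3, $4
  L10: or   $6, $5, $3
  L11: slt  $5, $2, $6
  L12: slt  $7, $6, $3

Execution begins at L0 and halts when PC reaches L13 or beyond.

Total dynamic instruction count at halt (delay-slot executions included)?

PC=0  ori   $3, $0, 14       | $0=0 $1=14 $2=6 $3=14 $4=0 $5=2 $6=5 $7=12
PC=1  addi  $2, $2, 6        | $0=0 $1=14 $2=12 $3=14 $4=0 $5=2 $6=5 $7=12
PC=2  ori   $5, $7, 7        | $0=0 $1=14 $2=12 $3=14 $4=0 $5=15 $6=5 $7=12
PC=3  beq  $6, $3, L11       | $0=0 $1=14 $2=12 $3=14 $4=0 $5=15 $6=5 $7=12  [not taken]
PC=4  slt  $1, $2, $4        | $0=0 $1=0 $2=12 $3=14 $4=0 $5=15 $6=5 $7=12
PC=5  slt  $2, $0, $2        | $0=0 $1=0 $2=1 $3=14 $4=0 $5=15 $6=5 $7=12
PC=6  sub  $5, $1, $6        | $0=0 $1=0 $2=1 $3=14 $4=0 $5=65531 $6=5 $7=12
PC=7  xori  $4, $5, 7        | $0=0 $1=0 $2=1 $3=14 $4=65532 $5=65531 $6=5 $7=12
PC=8  bne  $4, $0, L12       | $0=0 $1=0 $2=1 $3=14 $4=65532 $5=65531 $6=5 $7=12  [TAKEN]
PC=9  nor  $4, $3, $4        | $0=0 $1=0 $2=1 $3=14 $4=1 $5=65531 $6=5 $7=12
PC=12 slt  $7, $6, $3        | $0=0 $1=0 $2=1 $3=14 $4=1 $5=65531 $6=5 $7=1

11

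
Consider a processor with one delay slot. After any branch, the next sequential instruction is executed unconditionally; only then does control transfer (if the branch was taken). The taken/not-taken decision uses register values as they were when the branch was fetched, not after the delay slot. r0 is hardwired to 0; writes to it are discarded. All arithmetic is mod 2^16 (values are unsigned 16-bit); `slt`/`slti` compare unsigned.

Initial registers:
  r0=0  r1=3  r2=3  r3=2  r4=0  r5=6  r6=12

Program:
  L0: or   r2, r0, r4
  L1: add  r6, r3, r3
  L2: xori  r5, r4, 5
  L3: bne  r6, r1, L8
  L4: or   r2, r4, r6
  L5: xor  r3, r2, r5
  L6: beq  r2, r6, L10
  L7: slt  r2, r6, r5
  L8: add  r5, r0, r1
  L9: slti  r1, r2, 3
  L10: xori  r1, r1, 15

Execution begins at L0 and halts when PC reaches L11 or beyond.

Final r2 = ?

4

  step pc=0: or   r2, r0, r4  regs=(0,3,0,2,0,6,12)
  step pc=1: add  r6, r3, r3  regs=(0,3,0,2,0,6,4)
  step pc=2: xori  r5, r4, 5  regs=(0,3,0,2,0,5,4)
  step pc=3: bne  r6, r1, L8  cond=T  regs=(0,3,0,2,0,5,4)
  step pc=4: or   r2, r4, r6  regs=(0,3,4,2,0,5,4)
  step pc=8: add  r5, r0, r1  regs=(0,3,4,2,0,3,4)
  step pc=9: slti  r1, r2, 3  regs=(0,0,4,2,0,3,4)
  step pc=10: xori  r1, r1, 15  regs=(0,15,4,2,0,3,4)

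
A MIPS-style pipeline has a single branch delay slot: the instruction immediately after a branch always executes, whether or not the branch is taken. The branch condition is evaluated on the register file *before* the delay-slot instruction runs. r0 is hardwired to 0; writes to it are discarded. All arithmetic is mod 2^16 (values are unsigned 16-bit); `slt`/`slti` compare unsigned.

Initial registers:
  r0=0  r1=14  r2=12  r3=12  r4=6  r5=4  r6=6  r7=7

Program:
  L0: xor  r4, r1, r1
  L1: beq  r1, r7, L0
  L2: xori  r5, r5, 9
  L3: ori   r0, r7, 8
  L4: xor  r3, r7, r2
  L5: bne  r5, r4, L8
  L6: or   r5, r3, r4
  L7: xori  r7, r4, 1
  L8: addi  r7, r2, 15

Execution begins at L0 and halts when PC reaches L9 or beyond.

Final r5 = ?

11

#0 xor  r4, r1, r1 ; 0/14/12/12/0/4/6/7
#1 beq  r1, r7, L0 ; 0/14/12/12/0/4/6/7 ; →fallthru
#2 xori  r5, r5, 9 ; 0/14/12/12/0/13/6/7
#3 ori   r0, r7, 8 ; 0/14/12/12/0/13/6/7
#4 xor  r3, r7, r2 ; 0/14/12/11/0/13/6/7
#5 bne  r5, r4, L8 ; 0/14/12/11/0/13/6/7 ; →target
#6 or   r5, r3, r4 ; 0/14/12/11/0/11/6/7
#8 addi  r7, r2, 15 ; 0/14/12/11/0/11/6/27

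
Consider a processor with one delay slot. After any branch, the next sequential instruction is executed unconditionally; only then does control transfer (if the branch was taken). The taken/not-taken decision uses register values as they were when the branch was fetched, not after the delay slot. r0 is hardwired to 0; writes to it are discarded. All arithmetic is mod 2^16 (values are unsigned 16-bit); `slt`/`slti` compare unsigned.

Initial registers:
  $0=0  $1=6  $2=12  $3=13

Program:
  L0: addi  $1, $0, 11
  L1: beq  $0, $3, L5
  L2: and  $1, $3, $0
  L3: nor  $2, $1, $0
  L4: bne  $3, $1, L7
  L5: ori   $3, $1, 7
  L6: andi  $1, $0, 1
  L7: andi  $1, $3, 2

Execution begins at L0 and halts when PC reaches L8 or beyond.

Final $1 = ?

PC=0  addi  $1, $0, 11       | $0=0 $1=11 $2=12 $3=13
PC=1  beq  $0, $3, L5        | $0=0 $1=11 $2=12 $3=13  [not taken]
PC=2  and  $1, $3, $0        | $0=0 $1=0 $2=12 $3=13
PC=3  nor  $2, $1, $0        | $0=0 $1=0 $2=65535 $3=13
PC=4  bne  $3, $1, L7        | $0=0 $1=0 $2=65535 $3=13  [TAKEN]
PC=5  ori   $3, $1, 7        | $0=0 $1=0 $2=65535 $3=7
PC=7  andi  $1, $3, 2        | $0=0 $1=2 $2=65535 $3=7

2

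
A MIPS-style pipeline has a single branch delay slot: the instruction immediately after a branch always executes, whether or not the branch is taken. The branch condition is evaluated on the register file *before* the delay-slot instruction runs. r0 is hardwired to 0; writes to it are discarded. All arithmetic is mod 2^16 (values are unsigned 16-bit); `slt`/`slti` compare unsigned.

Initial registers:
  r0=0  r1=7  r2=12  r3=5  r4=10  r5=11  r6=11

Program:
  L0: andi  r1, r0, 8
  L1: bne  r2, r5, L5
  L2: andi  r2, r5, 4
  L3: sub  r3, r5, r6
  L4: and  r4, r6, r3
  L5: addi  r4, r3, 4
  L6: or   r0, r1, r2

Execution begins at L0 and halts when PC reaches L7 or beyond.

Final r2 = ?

0

#0 andi  r1, r0, 8 ; 0/0/12/5/10/11/11
#1 bne  r2, r5, L5 ; 0/0/12/5/10/11/11 ; →target
#2 andi  r2, r5, 4 ; 0/0/0/5/10/11/11
#5 addi  r4, r3, 4 ; 0/0/0/5/9/11/11
#6 or   r0, r1, r2 ; 0/0/0/5/9/11/11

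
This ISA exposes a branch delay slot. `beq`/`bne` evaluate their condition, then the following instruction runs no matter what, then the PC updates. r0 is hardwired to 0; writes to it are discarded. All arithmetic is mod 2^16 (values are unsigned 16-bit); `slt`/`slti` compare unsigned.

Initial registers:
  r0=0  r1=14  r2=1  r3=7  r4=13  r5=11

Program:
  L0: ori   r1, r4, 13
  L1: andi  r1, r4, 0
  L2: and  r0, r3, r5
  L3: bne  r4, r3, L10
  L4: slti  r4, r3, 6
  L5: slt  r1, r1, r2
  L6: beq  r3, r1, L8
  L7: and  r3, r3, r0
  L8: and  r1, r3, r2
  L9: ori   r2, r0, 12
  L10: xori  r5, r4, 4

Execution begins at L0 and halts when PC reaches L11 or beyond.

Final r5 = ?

4

[0] ori   r1, r4, 13  →  {r0:0, r1:13, r2:1, r3:7, r4:13, r5:11}
[1] andi  r1, r4, 0  →  {r0:0, r1:0, r2:1, r3:7, r4:13, r5:11}
[2] and  r0, r3, r5  →  {r0:0, r1:0, r2:1, r3:7, r4:13, r5:11}
[3] bne  r4, r3, L10  →  {r0:0, r1:0, r2:1, r3:7, r4:13, r5:11}  ⟨branch taken⟩
[4] slti  r4, r3, 6  →  {r0:0, r1:0, r2:1, r3:7, r4:0, r5:11}
[10] xori  r5, r4, 4  →  {r0:0, r1:0, r2:1, r3:7, r4:0, r5:4}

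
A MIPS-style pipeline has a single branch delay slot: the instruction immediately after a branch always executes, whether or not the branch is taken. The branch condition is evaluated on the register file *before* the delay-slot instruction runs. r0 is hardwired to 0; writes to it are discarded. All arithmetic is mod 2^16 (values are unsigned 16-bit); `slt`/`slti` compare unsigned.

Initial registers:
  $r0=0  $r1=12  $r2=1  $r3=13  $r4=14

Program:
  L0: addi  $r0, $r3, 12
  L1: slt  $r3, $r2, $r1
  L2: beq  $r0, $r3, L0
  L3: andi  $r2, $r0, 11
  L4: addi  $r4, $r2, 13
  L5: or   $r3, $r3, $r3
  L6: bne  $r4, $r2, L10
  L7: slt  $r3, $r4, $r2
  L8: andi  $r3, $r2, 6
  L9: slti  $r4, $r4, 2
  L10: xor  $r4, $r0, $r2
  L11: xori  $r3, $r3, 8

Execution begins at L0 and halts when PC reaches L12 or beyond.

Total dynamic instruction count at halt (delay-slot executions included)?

10

#0 addi  $r0, $r3, 12 ; 0/12/1/13/14
#1 slt  $r3, $r2, $r1 ; 0/12/1/1/14
#2 beq  $r0, $r3, L0 ; 0/12/1/1/14 ; →fallthru
#3 andi  $r2, $r0, 11 ; 0/12/0/1/14
#4 addi  $r4, $r2, 13 ; 0/12/0/1/13
#5 or   $r3, $r3, $r3 ; 0/12/0/1/13
#6 bne  $r4, $r2, L10 ; 0/12/0/1/13 ; →target
#7 slt  $r3, $r4, $r2 ; 0/12/0/0/13
#10 xor  $r4, $r0, $r2 ; 0/12/0/0/0
#11 xori  $r3, $r3, 8 ; 0/12/0/8/0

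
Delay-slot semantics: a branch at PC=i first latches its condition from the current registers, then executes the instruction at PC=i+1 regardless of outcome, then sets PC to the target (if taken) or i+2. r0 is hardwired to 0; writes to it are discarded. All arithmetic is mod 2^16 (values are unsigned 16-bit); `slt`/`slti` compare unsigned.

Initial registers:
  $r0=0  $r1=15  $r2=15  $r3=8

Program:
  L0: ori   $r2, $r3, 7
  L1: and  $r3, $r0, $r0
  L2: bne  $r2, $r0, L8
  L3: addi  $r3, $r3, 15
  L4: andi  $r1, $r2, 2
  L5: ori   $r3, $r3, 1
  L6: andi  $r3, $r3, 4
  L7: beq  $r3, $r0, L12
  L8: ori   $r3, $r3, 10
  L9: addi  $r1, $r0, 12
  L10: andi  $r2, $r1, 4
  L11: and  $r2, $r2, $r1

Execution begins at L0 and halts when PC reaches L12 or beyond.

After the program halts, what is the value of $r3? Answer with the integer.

[0] ori   $r2, $r3, 7  →  {$r0:0, $r1:15, $r2:15, $r3:8}
[1] and  $r3, $r0, $r0  →  {$r0:0, $r1:15, $r2:15, $r3:0}
[2] bne  $r2, $r0, L8  →  {$r0:0, $r1:15, $r2:15, $r3:0}  ⟨branch taken⟩
[3] addi  $r3, $r3, 15  →  {$r0:0, $r1:15, $r2:15, $r3:15}
[8] ori   $r3, $r3, 10  →  {$r0:0, $r1:15, $r2:15, $r3:15}
[9] addi  $r1, $r0, 12  →  {$r0:0, $r1:12, $r2:15, $r3:15}
[10] andi  $r2, $r1, 4  →  {$r0:0, $r1:12, $r2:4, $r3:15}
[11] and  $r2, $r2, $r1  →  {$r0:0, $r1:12, $r2:4, $r3:15}

15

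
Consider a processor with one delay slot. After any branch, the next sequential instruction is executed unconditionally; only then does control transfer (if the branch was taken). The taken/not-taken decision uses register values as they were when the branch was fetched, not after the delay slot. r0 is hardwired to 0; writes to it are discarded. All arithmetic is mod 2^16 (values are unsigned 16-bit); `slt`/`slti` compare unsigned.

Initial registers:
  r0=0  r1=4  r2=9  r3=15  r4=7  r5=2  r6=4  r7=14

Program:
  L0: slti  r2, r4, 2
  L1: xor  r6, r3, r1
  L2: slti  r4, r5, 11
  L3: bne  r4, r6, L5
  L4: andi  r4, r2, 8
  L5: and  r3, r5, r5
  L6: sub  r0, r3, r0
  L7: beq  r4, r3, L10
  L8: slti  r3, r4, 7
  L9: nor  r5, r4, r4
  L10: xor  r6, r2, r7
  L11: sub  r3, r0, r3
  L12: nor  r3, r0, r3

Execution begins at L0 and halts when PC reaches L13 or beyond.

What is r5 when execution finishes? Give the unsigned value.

65535

PC=0  slti  r2, r4, 2        | r0=0 r1=4 r2=0 r3=15 r4=7 r5=2 r6=4 r7=14
PC=1  xor  r6, r3, r1        | r0=0 r1=4 r2=0 r3=15 r4=7 r5=2 r6=11 r7=14
PC=2  slti  r4, r5, 11       | r0=0 r1=4 r2=0 r3=15 r4=1 r5=2 r6=11 r7=14
PC=3  bne  r4, r6, L5        | r0=0 r1=4 r2=0 r3=15 r4=1 r5=2 r6=11 r7=14  [TAKEN]
PC=4  andi  r4, r2, 8        | r0=0 r1=4 r2=0 r3=15 r4=0 r5=2 r6=11 r7=14
PC=5  and  r3, r5, r5        | r0=0 r1=4 r2=0 r3=2 r4=0 r5=2 r6=11 r7=14
PC=6  sub  r0, r3, r0        | r0=0 r1=4 r2=0 r3=2 r4=0 r5=2 r6=11 r7=14
PC=7  beq  r4, r3, L10       | r0=0 r1=4 r2=0 r3=2 r4=0 r5=2 r6=11 r7=14  [not taken]
PC=8  slti  r3, r4, 7        | r0=0 r1=4 r2=0 r3=1 r4=0 r5=2 r6=11 r7=14
PC=9  nor  r5, r4, r4        | r0=0 r1=4 r2=0 r3=1 r4=0 r5=65535 r6=11 r7=14
PC=10 xor  r6, r2, r7        | r0=0 r1=4 r2=0 r3=1 r4=0 r5=65535 r6=14 r7=14
PC=11 sub  r3, r0, r3        | r0=0 r1=4 r2=0 r3=65535 r4=0 r5=65535 r6=14 r7=14
PC=12 nor  r3, r0, r3        | r0=0 r1=4 r2=0 r3=0 r4=0 r5=65535 r6=14 r7=14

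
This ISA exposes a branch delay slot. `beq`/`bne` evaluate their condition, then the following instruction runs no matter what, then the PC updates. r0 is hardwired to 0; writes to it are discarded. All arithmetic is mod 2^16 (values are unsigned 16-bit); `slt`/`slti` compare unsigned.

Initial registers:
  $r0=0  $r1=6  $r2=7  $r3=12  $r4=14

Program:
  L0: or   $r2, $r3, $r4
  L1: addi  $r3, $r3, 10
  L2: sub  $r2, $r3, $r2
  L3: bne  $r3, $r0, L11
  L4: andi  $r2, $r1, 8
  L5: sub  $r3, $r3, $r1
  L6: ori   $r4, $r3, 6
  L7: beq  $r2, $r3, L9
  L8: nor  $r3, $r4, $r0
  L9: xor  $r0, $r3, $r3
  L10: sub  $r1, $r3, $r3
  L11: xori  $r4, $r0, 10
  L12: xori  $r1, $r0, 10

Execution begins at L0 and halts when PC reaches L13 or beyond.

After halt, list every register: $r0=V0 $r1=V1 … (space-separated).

$r0=0 $r1=10 $r2=0 $r3=22 $r4=10

  step pc=0: or   $r2, $r3, $r4  regs=(0,6,14,12,14)
  step pc=1: addi  $r3, $r3, 10  regs=(0,6,14,22,14)
  step pc=2: sub  $r2, $r3, $r2  regs=(0,6,8,22,14)
  step pc=3: bne  $r3, $r0, L11  cond=T  regs=(0,6,8,22,14)
  step pc=4: andi  $r2, $r1, 8  regs=(0,6,0,22,14)
  step pc=11: xori  $r4, $r0, 10  regs=(0,6,0,22,10)
  step pc=12: xori  $r1, $r0, 10  regs=(0,10,0,22,10)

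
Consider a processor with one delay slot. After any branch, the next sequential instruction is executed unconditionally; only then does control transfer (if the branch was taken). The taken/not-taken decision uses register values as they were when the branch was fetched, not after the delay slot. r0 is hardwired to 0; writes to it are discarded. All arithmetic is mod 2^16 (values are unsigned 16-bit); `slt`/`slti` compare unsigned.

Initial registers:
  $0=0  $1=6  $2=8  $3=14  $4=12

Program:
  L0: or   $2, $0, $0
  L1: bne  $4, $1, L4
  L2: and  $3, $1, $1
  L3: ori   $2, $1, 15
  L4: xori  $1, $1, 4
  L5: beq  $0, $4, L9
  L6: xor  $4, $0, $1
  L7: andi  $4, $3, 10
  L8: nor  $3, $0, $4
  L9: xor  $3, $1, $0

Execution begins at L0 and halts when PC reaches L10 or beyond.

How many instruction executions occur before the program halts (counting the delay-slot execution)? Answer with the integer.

9

#0 or   $2, $0, $0 ; 0/6/0/14/12
#1 bne  $4, $1, L4 ; 0/6/0/14/12 ; →target
#2 and  $3, $1, $1 ; 0/6/0/6/12
#4 xori  $1, $1, 4 ; 0/2/0/6/12
#5 beq  $0, $4, L9 ; 0/2/0/6/12 ; →fallthru
#6 xor  $4, $0, $1 ; 0/2/0/6/2
#7 andi  $4, $3, 10 ; 0/2/0/6/2
#8 nor  $3, $0, $4 ; 0/2/0/65533/2
#9 xor  $3, $1, $0 ; 0/2/0/2/2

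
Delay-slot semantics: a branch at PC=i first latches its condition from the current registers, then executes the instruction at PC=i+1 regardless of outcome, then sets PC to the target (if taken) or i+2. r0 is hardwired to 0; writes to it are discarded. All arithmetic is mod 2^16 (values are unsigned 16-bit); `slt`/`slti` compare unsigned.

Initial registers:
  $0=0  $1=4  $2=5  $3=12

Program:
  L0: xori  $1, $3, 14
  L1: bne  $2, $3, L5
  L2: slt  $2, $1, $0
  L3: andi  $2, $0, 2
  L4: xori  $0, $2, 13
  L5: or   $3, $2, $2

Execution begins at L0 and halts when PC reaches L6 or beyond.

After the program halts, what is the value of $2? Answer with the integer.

[0] xori  $1, $3, 14  →  {$0:0, $1:2, $2:5, $3:12}
[1] bne  $2, $3, L5  →  {$0:0, $1:2, $2:5, $3:12}  ⟨branch taken⟩
[2] slt  $2, $1, $0  →  {$0:0, $1:2, $2:0, $3:12}
[5] or   $3, $2, $2  →  {$0:0, $1:2, $2:0, $3:0}

0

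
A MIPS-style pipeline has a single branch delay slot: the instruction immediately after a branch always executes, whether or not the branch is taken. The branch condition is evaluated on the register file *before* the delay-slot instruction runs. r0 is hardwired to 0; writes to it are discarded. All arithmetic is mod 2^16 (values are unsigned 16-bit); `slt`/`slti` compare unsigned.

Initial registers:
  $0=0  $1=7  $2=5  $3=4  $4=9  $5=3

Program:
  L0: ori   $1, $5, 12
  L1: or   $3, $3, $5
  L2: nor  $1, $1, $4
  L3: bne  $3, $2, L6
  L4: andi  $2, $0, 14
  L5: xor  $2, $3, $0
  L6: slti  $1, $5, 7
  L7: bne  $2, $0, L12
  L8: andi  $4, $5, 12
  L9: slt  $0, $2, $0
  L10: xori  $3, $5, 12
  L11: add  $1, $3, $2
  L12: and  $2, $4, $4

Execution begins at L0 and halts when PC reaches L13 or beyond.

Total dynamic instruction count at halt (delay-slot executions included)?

12

PC=0  ori   $1, $5, 12       | $0=0 $1=15 $2=5 $3=4 $4=9 $5=3
PC=1  or   $3, $3, $5        | $0=0 $1=15 $2=5 $3=7 $4=9 $5=3
PC=2  nor  $1, $1, $4        | $0=0 $1=65520 $2=5 $3=7 $4=9 $5=3
PC=3  bne  $3, $2, L6        | $0=0 $1=65520 $2=5 $3=7 $4=9 $5=3  [TAKEN]
PC=4  andi  $2, $0, 14       | $0=0 $1=65520 $2=0 $3=7 $4=9 $5=3
PC=6  slti  $1, $5, 7        | $0=0 $1=1 $2=0 $3=7 $4=9 $5=3
PC=7  bne  $2, $0, L12       | $0=0 $1=1 $2=0 $3=7 $4=9 $5=3  [not taken]
PC=8  andi  $4, $5, 12       | $0=0 $1=1 $2=0 $3=7 $4=0 $5=3
PC=9  slt  $0, $2, $0        | $0=0 $1=1 $2=0 $3=7 $4=0 $5=3
PC=10 xori  $3, $5, 12       | $0=0 $1=1 $2=0 $3=15 $4=0 $5=3
PC=11 add  $1, $3, $2        | $0=0 $1=15 $2=0 $3=15 $4=0 $5=3
PC=12 and  $2, $4, $4        | $0=0 $1=15 $2=0 $3=15 $4=0 $5=3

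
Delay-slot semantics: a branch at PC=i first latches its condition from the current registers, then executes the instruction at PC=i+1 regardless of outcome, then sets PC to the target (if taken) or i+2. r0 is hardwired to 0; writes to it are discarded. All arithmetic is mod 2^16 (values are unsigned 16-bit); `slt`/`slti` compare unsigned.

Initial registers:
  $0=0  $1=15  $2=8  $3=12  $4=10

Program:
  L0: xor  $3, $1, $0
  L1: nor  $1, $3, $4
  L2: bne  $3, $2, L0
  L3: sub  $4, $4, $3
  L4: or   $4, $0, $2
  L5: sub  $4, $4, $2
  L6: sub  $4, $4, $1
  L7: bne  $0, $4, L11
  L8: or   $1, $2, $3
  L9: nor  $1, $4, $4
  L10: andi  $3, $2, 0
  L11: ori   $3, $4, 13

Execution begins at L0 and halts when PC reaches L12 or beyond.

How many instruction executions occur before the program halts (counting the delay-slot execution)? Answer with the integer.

26

  step pc=0: xor  $3, $1, $0  regs=(0,15,8,15,10)
  step pc=1: nor  $1, $3, $4  regs=(0,65520,8,15,10)
  step pc=2: bne  $3, $2, L0  cond=T  regs=(0,65520,8,15,10)
  step pc=3: sub  $4, $4, $3  regs=(0,65520,8,15,65531)
  step pc=0: xor  $3, $1, $0  regs=(0,65520,8,65520,65531)
  step pc=1: nor  $1, $3, $4  regs=(0,4,8,65520,65531)
  step pc=2: bne  $3, $2, L0  cond=T  regs=(0,4,8,65520,65531)
  step pc=3: sub  $4, $4, $3  regs=(0,4,8,65520,11)
  step pc=0: xor  $3, $1, $0  regs=(0,4,8,4,11)
  step pc=1: nor  $1, $3, $4  regs=(0,65520,8,4,11)
  step pc=2: bne  $3, $2, L0  cond=T  regs=(0,65520,8,4,11)
  step pc=3: sub  $4, $4, $3  regs=(0,65520,8,4,7)
  step pc=0: xor  $3, $1, $0  regs=(0,65520,8,65520,7)
  step pc=1: nor  $1, $3, $4  regs=(0,8,8,65520,7)
  step pc=2: bne  $3, $2, L0  cond=T  regs=(0,8,8,65520,7)
  step pc=3: sub  $4, $4, $3  regs=(0,8,8,65520,23)
  step pc=0: xor  $3, $1, $0  regs=(0,8,8,8,23)
  step pc=1: nor  $1, $3, $4  regs=(0,65504,8,8,23)
  step pc=2: bne  $3, $2, L0  cond=F  regs=(0,65504,8,8,23)
  step pc=3: sub  $4, $4, $3  regs=(0,65504,8,8,15)
  step pc=4: or   $4, $0, $2  regs=(0,65504,8,8,8)
  step pc=5: sub  $4, $4, $2  regs=(0,65504,8,8,0)
  step pc=6: sub  $4, $4, $1  regs=(0,65504,8,8,32)
  step pc=7: bne  $0, $4, L11  cond=T  regs=(0,65504,8,8,32)
  step pc=8: or   $1, $2, $3  regs=(0,8,8,8,32)
  step pc=11: ori   $3, $4, 13  regs=(0,8,8,45,32)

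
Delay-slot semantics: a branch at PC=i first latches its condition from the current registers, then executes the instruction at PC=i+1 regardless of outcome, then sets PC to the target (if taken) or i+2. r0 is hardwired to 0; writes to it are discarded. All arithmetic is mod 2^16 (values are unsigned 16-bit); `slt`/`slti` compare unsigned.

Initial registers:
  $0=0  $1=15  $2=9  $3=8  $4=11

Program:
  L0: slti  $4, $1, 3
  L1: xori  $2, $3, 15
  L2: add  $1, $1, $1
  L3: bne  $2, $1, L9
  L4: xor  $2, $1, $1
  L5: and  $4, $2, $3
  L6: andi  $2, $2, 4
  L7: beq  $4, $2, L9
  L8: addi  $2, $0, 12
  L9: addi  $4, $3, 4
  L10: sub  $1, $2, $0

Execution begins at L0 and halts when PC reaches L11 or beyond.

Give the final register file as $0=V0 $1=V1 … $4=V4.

[0] slti  $4, $1, 3  →  {$0:0, $1:15, $2:9, $3:8, $4:0}
[1] xori  $2, $3, 15  →  {$0:0, $1:15, $2:7, $3:8, $4:0}
[2] add  $1, $1, $1  →  {$0:0, $1:30, $2:7, $3:8, $4:0}
[3] bne  $2, $1, L9  →  {$0:0, $1:30, $2:7, $3:8, $4:0}  ⟨branch taken⟩
[4] xor  $2, $1, $1  →  {$0:0, $1:30, $2:0, $3:8, $4:0}
[9] addi  $4, $3, 4  →  {$0:0, $1:30, $2:0, $3:8, $4:12}
[10] sub  $1, $2, $0  →  {$0:0, $1:0, $2:0, $3:8, $4:12}

$0=0 $1=0 $2=0 $3=8 $4=12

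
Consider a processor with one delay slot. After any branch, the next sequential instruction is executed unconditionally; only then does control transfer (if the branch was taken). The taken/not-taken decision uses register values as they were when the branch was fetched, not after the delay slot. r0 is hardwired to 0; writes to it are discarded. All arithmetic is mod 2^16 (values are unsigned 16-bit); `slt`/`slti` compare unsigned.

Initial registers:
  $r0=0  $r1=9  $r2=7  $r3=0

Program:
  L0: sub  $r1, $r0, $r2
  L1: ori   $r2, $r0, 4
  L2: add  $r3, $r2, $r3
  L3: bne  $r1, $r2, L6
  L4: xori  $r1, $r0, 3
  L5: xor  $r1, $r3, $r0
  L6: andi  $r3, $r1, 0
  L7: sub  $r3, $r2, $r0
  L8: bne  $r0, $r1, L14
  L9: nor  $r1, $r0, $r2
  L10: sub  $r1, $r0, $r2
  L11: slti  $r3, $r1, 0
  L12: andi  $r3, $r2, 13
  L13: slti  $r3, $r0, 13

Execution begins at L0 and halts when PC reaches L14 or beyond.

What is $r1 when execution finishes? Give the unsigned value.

65531

#0 sub  $r1, $r0, $r2 ; 0/65529/7/0
#1 ori   $r2, $r0, 4 ; 0/65529/4/0
#2 add  $r3, $r2, $r3 ; 0/65529/4/4
#3 bne  $r1, $r2, L6 ; 0/65529/4/4 ; →target
#4 xori  $r1, $r0, 3 ; 0/3/4/4
#6 andi  $r3, $r1, 0 ; 0/3/4/0
#7 sub  $r3, $r2, $r0 ; 0/3/4/4
#8 bne  $r0, $r1, L14 ; 0/3/4/4 ; →target
#9 nor  $r1, $r0, $r2 ; 0/65531/4/4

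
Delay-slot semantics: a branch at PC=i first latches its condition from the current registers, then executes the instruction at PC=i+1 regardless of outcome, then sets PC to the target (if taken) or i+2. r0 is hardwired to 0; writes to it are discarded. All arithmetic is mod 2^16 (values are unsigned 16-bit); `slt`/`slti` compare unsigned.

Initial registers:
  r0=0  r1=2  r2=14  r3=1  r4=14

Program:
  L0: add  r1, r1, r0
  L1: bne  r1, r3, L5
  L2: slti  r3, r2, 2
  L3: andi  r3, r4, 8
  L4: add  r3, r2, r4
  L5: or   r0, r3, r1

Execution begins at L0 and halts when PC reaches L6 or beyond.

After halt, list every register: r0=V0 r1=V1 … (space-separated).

#0 add  r1, r1, r0 ; 0/2/14/1/14
#1 bne  r1, r3, L5 ; 0/2/14/1/14 ; →target
#2 slti  r3, r2, 2 ; 0/2/14/0/14
#5 or   r0, r3, r1 ; 0/2/14/0/14

r0=0 r1=2 r2=14 r3=0 r4=14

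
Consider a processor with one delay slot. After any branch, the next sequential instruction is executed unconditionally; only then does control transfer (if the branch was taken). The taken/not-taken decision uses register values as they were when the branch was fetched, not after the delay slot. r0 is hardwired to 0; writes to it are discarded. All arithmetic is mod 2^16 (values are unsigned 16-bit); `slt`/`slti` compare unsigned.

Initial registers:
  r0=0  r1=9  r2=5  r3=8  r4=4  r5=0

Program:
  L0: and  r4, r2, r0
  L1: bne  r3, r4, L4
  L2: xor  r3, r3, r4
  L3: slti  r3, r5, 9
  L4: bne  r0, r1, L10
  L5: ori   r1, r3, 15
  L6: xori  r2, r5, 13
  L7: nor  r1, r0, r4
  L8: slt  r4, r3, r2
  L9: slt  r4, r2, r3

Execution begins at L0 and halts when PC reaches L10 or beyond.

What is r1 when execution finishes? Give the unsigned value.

[0] and  r4, r2, r0  →  {r0:0, r1:9, r2:5, r3:8, r4:0, r5:0}
[1] bne  r3, r4, L4  →  {r0:0, r1:9, r2:5, r3:8, r4:0, r5:0}  ⟨branch taken⟩
[2] xor  r3, r3, r4  →  {r0:0, r1:9, r2:5, r3:8, r4:0, r5:0}
[4] bne  r0, r1, L10  →  {r0:0, r1:9, r2:5, r3:8, r4:0, r5:0}  ⟨branch taken⟩
[5] ori   r1, r3, 15  →  {r0:0, r1:15, r2:5, r3:8, r4:0, r5:0}

15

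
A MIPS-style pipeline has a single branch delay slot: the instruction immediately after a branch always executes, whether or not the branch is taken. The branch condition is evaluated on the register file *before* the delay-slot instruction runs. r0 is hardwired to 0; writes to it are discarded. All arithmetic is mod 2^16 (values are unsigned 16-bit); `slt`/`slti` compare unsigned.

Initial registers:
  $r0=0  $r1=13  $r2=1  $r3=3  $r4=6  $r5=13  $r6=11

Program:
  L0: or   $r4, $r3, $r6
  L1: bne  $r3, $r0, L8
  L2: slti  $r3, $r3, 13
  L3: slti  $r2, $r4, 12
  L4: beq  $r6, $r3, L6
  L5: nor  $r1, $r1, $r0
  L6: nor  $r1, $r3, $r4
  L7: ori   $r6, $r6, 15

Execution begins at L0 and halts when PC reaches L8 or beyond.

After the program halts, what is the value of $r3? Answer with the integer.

1

#0 or   $r4, $r3, $r6 ; 0/13/1/3/11/13/11
#1 bne  $r3, $r0, L8 ; 0/13/1/3/11/13/11 ; →target
#2 slti  $r3, $r3, 13 ; 0/13/1/1/11/13/11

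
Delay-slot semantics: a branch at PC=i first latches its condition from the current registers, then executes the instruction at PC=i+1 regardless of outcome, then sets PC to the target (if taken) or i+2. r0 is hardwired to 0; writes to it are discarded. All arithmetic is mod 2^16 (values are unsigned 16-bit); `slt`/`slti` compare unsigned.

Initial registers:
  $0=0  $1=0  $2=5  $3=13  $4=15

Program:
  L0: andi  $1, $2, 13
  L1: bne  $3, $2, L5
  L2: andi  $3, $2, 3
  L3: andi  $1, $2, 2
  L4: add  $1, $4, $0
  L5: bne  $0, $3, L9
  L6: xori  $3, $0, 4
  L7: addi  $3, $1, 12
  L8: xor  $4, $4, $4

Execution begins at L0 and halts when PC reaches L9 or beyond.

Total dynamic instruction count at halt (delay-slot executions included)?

[0] andi  $1, $2, 13  →  {$0:0, $1:5, $2:5, $3:13, $4:15}
[1] bne  $3, $2, L5  →  {$0:0, $1:5, $2:5, $3:13, $4:15}  ⟨branch taken⟩
[2] andi  $3, $2, 3  →  {$0:0, $1:5, $2:5, $3:1, $4:15}
[5] bne  $0, $3, L9  →  {$0:0, $1:5, $2:5, $3:1, $4:15}  ⟨branch taken⟩
[6] xori  $3, $0, 4  →  {$0:0, $1:5, $2:5, $3:4, $4:15}

5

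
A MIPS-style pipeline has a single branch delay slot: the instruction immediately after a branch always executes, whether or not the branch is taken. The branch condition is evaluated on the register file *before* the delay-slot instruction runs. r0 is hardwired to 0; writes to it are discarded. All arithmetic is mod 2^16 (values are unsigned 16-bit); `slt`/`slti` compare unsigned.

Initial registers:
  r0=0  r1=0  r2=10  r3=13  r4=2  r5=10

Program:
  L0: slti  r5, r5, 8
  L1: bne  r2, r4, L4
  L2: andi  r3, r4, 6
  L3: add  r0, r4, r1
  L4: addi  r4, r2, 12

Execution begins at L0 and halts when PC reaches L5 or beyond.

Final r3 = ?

#0 slti  r5, r5, 8 ; 0/0/10/13/2/0
#1 bne  r2, r4, L4 ; 0/0/10/13/2/0 ; →target
#2 andi  r3, r4, 6 ; 0/0/10/2/2/0
#4 addi  r4, r2, 12 ; 0/0/10/2/22/0

2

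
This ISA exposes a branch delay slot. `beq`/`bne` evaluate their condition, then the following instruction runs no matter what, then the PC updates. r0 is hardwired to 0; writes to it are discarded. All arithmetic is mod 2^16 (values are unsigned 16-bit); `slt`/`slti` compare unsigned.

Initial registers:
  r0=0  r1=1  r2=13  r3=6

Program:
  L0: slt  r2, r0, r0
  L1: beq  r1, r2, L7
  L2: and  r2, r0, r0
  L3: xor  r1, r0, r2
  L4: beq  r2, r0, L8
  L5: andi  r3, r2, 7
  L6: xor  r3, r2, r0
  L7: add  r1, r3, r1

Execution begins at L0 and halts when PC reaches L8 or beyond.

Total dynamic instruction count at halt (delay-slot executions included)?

6

  step pc=0: slt  r2, r0, r0  regs=(0,1,0,6)
  step pc=1: beq  r1, r2, L7  cond=F  regs=(0,1,0,6)
  step pc=2: and  r2, r0, r0  regs=(0,1,0,6)
  step pc=3: xor  r1, r0, r2  regs=(0,0,0,6)
  step pc=4: beq  r2, r0, L8  cond=T  regs=(0,0,0,6)
  step pc=5: andi  r3, r2, 7  regs=(0,0,0,0)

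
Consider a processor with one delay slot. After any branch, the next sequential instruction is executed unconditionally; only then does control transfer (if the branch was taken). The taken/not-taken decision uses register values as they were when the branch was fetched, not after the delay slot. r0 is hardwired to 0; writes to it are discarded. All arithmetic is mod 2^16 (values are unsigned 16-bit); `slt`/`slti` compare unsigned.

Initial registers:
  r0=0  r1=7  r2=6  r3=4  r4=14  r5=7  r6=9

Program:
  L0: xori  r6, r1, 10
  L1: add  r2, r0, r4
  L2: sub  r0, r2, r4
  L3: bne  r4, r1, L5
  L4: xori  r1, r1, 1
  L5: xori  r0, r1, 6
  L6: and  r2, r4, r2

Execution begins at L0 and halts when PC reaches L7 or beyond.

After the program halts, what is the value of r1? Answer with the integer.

PC=0  xori  r6, r1, 10       | r0=0 r1=7 r2=6 r3=4 r4=14 r5=7 r6=13
PC=1  add  r2, r0, r4        | r0=0 r1=7 r2=14 r3=4 r4=14 r5=7 r6=13
PC=2  sub  r0, r2, r4        | r0=0 r1=7 r2=14 r3=4 r4=14 r5=7 r6=13
PC=3  bne  r4, r1, L5        | r0=0 r1=7 r2=14 r3=4 r4=14 r5=7 r6=13  [TAKEN]
PC=4  xori  r1, r1, 1        | r0=0 r1=6 r2=14 r3=4 r4=14 r5=7 r6=13
PC=5  xori  r0, r1, 6        | r0=0 r1=6 r2=14 r3=4 r4=14 r5=7 r6=13
PC=6  and  r2, r4, r2        | r0=0 r1=6 r2=14 r3=4 r4=14 r5=7 r6=13

6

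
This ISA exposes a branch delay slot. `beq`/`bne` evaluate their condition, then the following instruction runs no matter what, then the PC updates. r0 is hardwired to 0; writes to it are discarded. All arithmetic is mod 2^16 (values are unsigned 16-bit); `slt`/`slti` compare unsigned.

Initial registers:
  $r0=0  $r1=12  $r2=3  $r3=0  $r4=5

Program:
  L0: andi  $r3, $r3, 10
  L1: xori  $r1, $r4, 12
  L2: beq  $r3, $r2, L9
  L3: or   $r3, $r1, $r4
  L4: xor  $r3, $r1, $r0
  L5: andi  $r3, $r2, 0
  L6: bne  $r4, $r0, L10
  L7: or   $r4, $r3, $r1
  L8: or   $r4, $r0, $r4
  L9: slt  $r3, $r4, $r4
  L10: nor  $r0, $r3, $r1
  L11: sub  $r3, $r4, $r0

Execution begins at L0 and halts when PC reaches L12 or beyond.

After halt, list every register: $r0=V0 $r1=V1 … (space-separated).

PC=0  andi  $r3, $r3, 10     | $r0=0 $r1=12 $r2=3 $r3=0 $r4=5
PC=1  xori  $r1, $r4, 12     | $r0=0 $r1=9 $r2=3 $r3=0 $r4=5
PC=2  beq  $r3, $r2, L9      | $r0=0 $r1=9 $r2=3 $r3=0 $r4=5  [not taken]
PC=3  or   $r3, $r1, $r4     | $r0=0 $r1=9 $r2=3 $r3=13 $r4=5
PC=4  xor  $r3, $r1, $r0     | $r0=0 $r1=9 $r2=3 $r3=9 $r4=5
PC=5  andi  $r3, $r2, 0      | $r0=0 $r1=9 $r2=3 $r3=0 $r4=5
PC=6  bne  $r4, $r0, L10     | $r0=0 $r1=9 $r2=3 $r3=0 $r4=5  [TAKEN]
PC=7  or   $r4, $r3, $r1     | $r0=0 $r1=9 $r2=3 $r3=0 $r4=9
PC=10 nor  $r0, $r3, $r1     | $r0=0 $r1=9 $r2=3 $r3=0 $r4=9
PC=11 sub  $r3, $r4, $r0     | $r0=0 $r1=9 $r2=3 $r3=9 $r4=9

$r0=0 $r1=9 $r2=3 $r3=9 $r4=9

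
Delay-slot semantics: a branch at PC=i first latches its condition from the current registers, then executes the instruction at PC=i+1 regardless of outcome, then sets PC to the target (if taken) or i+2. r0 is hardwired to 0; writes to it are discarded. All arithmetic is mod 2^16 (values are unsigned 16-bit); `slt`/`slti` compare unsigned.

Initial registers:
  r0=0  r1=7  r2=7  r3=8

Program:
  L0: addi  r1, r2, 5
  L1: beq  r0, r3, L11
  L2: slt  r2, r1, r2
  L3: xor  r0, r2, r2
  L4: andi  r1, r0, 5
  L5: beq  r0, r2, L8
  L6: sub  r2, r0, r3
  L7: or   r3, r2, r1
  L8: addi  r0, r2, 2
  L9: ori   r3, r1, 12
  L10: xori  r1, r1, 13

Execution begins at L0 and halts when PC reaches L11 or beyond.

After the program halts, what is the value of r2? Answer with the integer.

[0] addi  r1, r2, 5  →  {r0:0, r1:12, r2:7, r3:8}
[1] beq  r0, r3, L11  →  {r0:0, r1:12, r2:7, r3:8}  ⟨branch fallthrough⟩
[2] slt  r2, r1, r2  →  {r0:0, r1:12, r2:0, r3:8}
[3] xor  r0, r2, r2  →  {r0:0, r1:12, r2:0, r3:8}
[4] andi  r1, r0, 5  →  {r0:0, r1:0, r2:0, r3:8}
[5] beq  r0, r2, L8  →  {r0:0, r1:0, r2:0, r3:8}  ⟨branch taken⟩
[6] sub  r2, r0, r3  →  {r0:0, r1:0, r2:65528, r3:8}
[8] addi  r0, r2, 2  →  {r0:0, r1:0, r2:65528, r3:8}
[9] ori   r3, r1, 12  →  {r0:0, r1:0, r2:65528, r3:12}
[10] xori  r1, r1, 13  →  {r0:0, r1:13, r2:65528, r3:12}

65528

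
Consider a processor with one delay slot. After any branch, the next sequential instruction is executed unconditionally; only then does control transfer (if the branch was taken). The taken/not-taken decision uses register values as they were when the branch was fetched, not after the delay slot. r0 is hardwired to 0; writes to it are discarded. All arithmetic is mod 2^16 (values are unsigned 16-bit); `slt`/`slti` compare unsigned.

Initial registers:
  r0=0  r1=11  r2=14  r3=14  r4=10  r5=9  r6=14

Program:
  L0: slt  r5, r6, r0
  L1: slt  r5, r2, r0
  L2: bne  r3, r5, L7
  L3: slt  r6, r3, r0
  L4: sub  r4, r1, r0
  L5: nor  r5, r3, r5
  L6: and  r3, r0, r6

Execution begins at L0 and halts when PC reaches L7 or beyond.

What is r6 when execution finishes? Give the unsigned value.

0

[0] slt  r5, r6, r0  →  {r0:0, r1:11, r2:14, r3:14, r4:10, r5:0, r6:14}
[1] slt  r5, r2, r0  →  {r0:0, r1:11, r2:14, r3:14, r4:10, r5:0, r6:14}
[2] bne  r3, r5, L7  →  {r0:0, r1:11, r2:14, r3:14, r4:10, r5:0, r6:14}  ⟨branch taken⟩
[3] slt  r6, r3, r0  →  {r0:0, r1:11, r2:14, r3:14, r4:10, r5:0, r6:0}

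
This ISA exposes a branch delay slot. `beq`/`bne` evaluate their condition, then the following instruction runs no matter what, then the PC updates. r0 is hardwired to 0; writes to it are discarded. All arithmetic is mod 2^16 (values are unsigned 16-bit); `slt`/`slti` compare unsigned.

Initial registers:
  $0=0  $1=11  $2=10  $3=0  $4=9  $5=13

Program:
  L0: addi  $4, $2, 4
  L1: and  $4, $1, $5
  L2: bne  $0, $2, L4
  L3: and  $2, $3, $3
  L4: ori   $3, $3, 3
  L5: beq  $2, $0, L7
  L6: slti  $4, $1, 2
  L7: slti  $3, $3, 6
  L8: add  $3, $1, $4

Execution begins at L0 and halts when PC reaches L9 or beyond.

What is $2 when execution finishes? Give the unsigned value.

PC=0  addi  $4, $2, 4        | $0=0 $1=11 $2=10 $3=0 $4=14 $5=13
PC=1  and  $4, $1, $5        | $0=0 $1=11 $2=10 $3=0 $4=9 $5=13
PC=2  bne  $0, $2, L4        | $0=0 $1=11 $2=10 $3=0 $4=9 $5=13  [TAKEN]
PC=3  and  $2, $3, $3        | $0=0 $1=11 $2=0 $3=0 $4=9 $5=13
PC=4  ori   $3, $3, 3        | $0=0 $1=11 $2=0 $3=3 $4=9 $5=13
PC=5  beq  $2, $0, L7        | $0=0 $1=11 $2=0 $3=3 $4=9 $5=13  [TAKEN]
PC=6  slti  $4, $1, 2        | $0=0 $1=11 $2=0 $3=3 $4=0 $5=13
PC=7  slti  $3, $3, 6        | $0=0 $1=11 $2=0 $3=1 $4=0 $5=13
PC=8  add  $3, $1, $4        | $0=0 $1=11 $2=0 $3=11 $4=0 $5=13

0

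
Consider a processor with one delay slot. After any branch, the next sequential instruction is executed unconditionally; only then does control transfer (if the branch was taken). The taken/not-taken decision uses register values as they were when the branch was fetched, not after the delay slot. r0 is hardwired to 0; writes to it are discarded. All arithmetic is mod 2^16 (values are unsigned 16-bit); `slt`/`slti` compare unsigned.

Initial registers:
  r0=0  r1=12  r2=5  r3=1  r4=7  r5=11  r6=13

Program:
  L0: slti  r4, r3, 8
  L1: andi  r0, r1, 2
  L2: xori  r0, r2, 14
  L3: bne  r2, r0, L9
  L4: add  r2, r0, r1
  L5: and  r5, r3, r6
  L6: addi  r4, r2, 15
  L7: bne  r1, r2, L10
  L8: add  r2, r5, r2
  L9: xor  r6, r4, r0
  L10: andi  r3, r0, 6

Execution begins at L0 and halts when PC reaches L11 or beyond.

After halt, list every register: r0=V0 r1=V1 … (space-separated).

PC=0  slti  r4, r3, 8        | r0=0 r1=12 r2=5 r3=1 r4=1 r5=11 r6=13
PC=1  andi  r0, r1, 2        | r0=0 r1=12 r2=5 r3=1 r4=1 r5=11 r6=13
PC=2  xori  r0, r2, 14       | r0=0 r1=12 r2=5 r3=1 r4=1 r5=11 r6=13
PC=3  bne  r2, r0, L9        | r0=0 r1=12 r2=5 r3=1 r4=1 r5=11 r6=13  [TAKEN]
PC=4  add  r2, r0, r1        | r0=0 r1=12 r2=12 r3=1 r4=1 r5=11 r6=13
PC=9  xor  r6, r4, r0        | r0=0 r1=12 r2=12 r3=1 r4=1 r5=11 r6=1
PC=10 andi  r3, r0, 6        | r0=0 r1=12 r2=12 r3=0 r4=1 r5=11 r6=1

r0=0 r1=12 r2=12 r3=0 r4=1 r5=11 r6=1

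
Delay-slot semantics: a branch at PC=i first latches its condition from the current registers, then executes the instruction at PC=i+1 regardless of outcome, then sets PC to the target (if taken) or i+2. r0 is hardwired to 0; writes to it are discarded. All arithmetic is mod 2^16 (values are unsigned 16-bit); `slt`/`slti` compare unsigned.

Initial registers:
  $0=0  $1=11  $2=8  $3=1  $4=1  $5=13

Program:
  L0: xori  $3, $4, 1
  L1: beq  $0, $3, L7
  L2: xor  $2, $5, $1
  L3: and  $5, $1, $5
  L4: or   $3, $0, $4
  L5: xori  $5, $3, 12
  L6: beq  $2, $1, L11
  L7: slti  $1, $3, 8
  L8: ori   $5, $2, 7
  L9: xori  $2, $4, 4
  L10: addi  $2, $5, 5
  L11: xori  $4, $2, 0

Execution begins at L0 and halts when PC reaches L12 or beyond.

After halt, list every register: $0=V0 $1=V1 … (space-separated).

  step pc=0: xori  $3, $4, 1  regs=(0,11,8,0,1,13)
  step pc=1: beq  $0, $3, L7  cond=T  regs=(0,11,8,0,1,13)
  step pc=2: xor  $2, $5, $1  regs=(0,11,6,0,1,13)
  step pc=7: slti  $1, $3, 8  regs=(0,1,6,0,1,13)
  step pc=8: ori   $5, $2, 7  regs=(0,1,6,0,1,7)
  step pc=9: xori  $2, $4, 4  regs=(0,1,5,0,1,7)
  step pc=10: addi  $2, $5, 5  regs=(0,1,12,0,1,7)
  step pc=11: xori  $4, $2, 0  regs=(0,1,12,0,12,7)

$0=0 $1=1 $2=12 $3=0 $4=12 $5=7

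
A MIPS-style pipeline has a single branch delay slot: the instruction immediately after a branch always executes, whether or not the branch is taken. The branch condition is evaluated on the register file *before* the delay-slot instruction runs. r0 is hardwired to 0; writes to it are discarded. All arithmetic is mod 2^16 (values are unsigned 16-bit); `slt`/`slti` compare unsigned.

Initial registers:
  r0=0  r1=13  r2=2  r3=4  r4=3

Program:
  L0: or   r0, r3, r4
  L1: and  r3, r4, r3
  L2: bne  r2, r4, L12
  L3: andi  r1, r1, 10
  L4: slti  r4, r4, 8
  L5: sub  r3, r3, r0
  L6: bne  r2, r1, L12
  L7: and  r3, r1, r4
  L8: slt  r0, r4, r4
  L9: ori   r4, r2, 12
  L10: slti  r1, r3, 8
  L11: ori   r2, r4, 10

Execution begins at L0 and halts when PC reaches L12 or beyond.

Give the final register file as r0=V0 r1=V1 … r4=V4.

r0=0 r1=8 r2=2 r3=0 r4=3

  step pc=0: or   r0, r3, r4  regs=(0,13,2,4,3)
  step pc=1: and  r3, r4, r3  regs=(0,13,2,0,3)
  step pc=2: bne  r2, r4, L12  cond=T  regs=(0,13,2,0,3)
  step pc=3: andi  r1, r1, 10  regs=(0,8,2,0,3)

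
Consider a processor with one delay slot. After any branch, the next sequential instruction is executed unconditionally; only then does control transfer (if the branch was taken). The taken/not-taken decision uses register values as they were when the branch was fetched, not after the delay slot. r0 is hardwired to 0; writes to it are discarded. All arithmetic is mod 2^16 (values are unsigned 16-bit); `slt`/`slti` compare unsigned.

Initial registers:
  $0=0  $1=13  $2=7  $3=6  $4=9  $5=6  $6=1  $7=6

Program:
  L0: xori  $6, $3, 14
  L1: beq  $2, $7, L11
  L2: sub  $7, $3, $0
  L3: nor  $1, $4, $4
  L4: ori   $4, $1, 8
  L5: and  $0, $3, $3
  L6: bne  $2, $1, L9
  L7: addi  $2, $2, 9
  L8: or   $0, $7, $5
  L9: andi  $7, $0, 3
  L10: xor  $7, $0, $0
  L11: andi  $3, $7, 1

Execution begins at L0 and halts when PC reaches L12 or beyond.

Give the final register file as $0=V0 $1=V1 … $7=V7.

  step pc=0: xori  $6, $3, 14  regs=(0,13,7,6,9,6,8,6)
  step pc=1: beq  $2, $7, L11  cond=F  regs=(0,13,7,6,9,6,8,6)
  step pc=2: sub  $7, $3, $0  regs=(0,13,7,6,9,6,8,6)
  step pc=3: nor  $1, $4, $4  regs=(0,65526,7,6,9,6,8,6)
  step pc=4: ori   $4, $1, 8  regs=(0,65526,7,6,65534,6,8,6)
  step pc=5: and  $0, $3, $3  regs=(0,65526,7,6,65534,6,8,6)
  step pc=6: bne  $2, $1, L9  cond=T  regs=(0,65526,7,6,65534,6,8,6)
  step pc=7: addi  $2, $2, 9  regs=(0,65526,16,6,65534,6,8,6)
  step pc=9: andi  $7, $0, 3  regs=(0,65526,16,6,65534,6,8,0)
  step pc=10: xor  $7, $0, $0  regs=(0,65526,16,6,65534,6,8,0)
  step pc=11: andi  $3, $7, 1  regs=(0,65526,16,0,65534,6,8,0)

$0=0 $1=65526 $2=16 $3=0 $4=65534 $5=6 $6=8 $7=0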